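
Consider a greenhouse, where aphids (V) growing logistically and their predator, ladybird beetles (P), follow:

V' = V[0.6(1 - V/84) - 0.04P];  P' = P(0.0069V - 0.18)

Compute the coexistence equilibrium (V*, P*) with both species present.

V* ≈ 26.1, P* ≈ 10.3

From dP/dt = 0 with P > 0: 0.0069V* = 0.18, so V* = 26.1.
Substitute into dV/dt = 0: 0.6(1 - 26.1/84) = 0.04P*.
The bracket is 0.689, giving P* = 0.414/0.04 = 10.3.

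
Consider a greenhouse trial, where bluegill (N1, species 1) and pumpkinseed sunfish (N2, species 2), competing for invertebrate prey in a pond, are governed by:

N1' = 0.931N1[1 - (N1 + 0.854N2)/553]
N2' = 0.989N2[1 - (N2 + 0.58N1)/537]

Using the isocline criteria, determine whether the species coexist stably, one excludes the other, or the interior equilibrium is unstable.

stable coexistence

Compare the nullcline intercepts: K1/α12 = 553/0.854 = 648 > K2 = 537; K2/α21 = 537/0.58 = 926 > K1 = 553.
Since both inequalities hold, each species can invade when rare, so the interior equilibrium is stable.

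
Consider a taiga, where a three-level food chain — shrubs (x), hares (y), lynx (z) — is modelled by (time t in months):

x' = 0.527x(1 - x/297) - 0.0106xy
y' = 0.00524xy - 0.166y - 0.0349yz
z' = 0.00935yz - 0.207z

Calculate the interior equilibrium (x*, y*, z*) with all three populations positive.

From dz/dt = 0: 0.00935y* = 0.207, so y* = 22.1.
From dx/dt = 0: 0.527(1 - x*/297) = 0.0106·22.1, giving x* = 297·(1 - 0.445) = 165.
From dy/dt = 0: 0.00524·165 - 0.166 = 0.0349z*, so z* = 0.697/0.0349 = 20.

x* ≈ 165, y* ≈ 22.1, z* ≈ 20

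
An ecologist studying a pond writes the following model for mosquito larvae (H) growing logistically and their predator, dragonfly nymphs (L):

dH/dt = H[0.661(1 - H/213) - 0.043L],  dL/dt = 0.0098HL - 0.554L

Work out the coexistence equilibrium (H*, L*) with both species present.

H* ≈ 56.5, L* ≈ 11.3

From dL/dt = 0 with L > 0: 0.0098H* = 0.554, so H* = 56.5.
Substitute into dH/dt = 0: 0.661(1 - 56.5/213) = 0.043L*.
The bracket is 0.735, giving L* = 0.486/0.043 = 11.3.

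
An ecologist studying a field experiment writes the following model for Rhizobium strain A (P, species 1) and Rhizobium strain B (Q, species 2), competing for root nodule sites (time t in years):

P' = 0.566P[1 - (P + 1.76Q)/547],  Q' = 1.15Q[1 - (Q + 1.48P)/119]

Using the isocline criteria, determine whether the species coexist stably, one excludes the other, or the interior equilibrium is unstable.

species 1 excludes species 2

Compare the nullcline intercepts: K1/α12 = 547/1.76 = 311 > K2 = 119; K2/α21 = 119/1.48 = 80.4 < K1 = 547.
Since the inequalities point opposite ways, species 1 can invade but species 2 cannot.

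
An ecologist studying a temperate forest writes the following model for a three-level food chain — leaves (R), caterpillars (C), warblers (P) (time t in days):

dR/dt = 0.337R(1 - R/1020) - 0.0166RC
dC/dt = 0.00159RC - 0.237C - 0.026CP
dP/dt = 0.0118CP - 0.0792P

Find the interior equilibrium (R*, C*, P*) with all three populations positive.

From dP/dt = 0: 0.0118C* = 0.0792, so C* = 6.71.
From dR/dt = 0: 0.337(1 - R*/1020) = 0.0166·6.71, giving R* = 1020·(1 - 0.331) = 683.
From dC/dt = 0: 0.00159·683 - 0.237 = 0.026P*, so P* = 0.849/0.026 = 32.6.

R* ≈ 683, C* ≈ 6.71, P* ≈ 32.6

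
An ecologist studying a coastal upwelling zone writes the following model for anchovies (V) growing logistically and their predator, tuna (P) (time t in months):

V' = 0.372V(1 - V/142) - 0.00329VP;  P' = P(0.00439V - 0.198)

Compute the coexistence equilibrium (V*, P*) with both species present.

V* ≈ 45.1, P* ≈ 77.2

From dP/dt = 0 with P > 0: 0.00439V* = 0.198, so V* = 45.1.
Substitute into dV/dt = 0: 0.372(1 - 45.1/142) = 0.00329P*.
The bracket is 0.682, giving P* = 0.254/0.00329 = 77.2.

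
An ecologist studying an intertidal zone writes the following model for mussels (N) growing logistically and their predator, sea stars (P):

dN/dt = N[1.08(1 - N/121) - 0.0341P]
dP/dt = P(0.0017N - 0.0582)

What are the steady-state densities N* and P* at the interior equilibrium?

N* ≈ 34.2, P* ≈ 22.7

From dP/dt = 0 with P > 0: 0.0017N* = 0.0582, so N* = 34.2.
Substitute into dN/dt = 0: 1.08(1 - 34.2/121) = 0.0341P*.
The bracket is 0.717, giving P* = 0.774/0.0341 = 22.7.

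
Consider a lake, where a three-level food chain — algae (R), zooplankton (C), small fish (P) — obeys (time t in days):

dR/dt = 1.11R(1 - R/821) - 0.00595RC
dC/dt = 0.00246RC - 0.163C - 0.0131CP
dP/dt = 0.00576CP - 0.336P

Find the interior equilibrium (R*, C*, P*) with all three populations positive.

From dP/dt = 0: 0.00576C* = 0.336, so C* = 58.3.
From dR/dt = 0: 1.11(1 - R*/821) = 0.00595·58.3, giving R* = 821·(1 - 0.313) = 564.
From dC/dt = 0: 0.00246·564 - 0.163 = 0.0131P*, so P* = 1.23/0.0131 = 93.5.

R* ≈ 564, C* ≈ 58.3, P* ≈ 93.5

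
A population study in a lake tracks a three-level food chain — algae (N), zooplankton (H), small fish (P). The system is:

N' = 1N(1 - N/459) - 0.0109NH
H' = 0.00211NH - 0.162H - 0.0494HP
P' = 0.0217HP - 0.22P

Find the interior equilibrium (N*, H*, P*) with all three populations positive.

N* ≈ 408, H* ≈ 10.1, P* ≈ 14.2

From dP/dt = 0: 0.0217H* = 0.22, so H* = 10.1.
From dN/dt = 0: 1(1 - N*/459) = 0.0109·10.1, giving N* = 459·(1 - 0.111) = 408.
From dH/dt = 0: 0.00211·408 - 0.162 = 0.0494P*, so P* = 0.699/0.0494 = 14.2.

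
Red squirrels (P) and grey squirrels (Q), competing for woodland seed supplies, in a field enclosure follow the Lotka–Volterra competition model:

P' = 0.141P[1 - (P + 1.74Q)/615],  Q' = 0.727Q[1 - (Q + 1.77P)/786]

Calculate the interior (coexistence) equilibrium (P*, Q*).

Setting both brackets to zero gives the nullclines P + 1.74Q = 615 and 1.77P + Q = 786.
Substituting Q = 786 - 1.77P into the first: P(1 - 1.74·1.77) = 615 - 1.74·786.
So P* = -753/-2.08 = 362, and then Q* = 786 - 1.77·362 = 145.

P* ≈ 362, Q* ≈ 145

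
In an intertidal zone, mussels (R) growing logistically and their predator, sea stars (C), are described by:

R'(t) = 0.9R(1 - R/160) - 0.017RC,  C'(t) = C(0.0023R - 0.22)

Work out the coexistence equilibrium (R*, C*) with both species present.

R* ≈ 95.7, C* ≈ 21.3

From dC/dt = 0 with C > 0: 0.0023R* = 0.22, so R* = 95.7.
Substitute into dR/dt = 0: 0.9(1 - 95.7/160) = 0.017C*.
The bracket is 0.402, giving C* = 0.362/0.017 = 21.3.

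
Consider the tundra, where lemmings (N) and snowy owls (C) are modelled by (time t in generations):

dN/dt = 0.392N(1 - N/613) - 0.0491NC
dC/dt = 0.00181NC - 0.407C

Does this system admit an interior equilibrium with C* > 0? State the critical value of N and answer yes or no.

The predator equation gives dC/dt > 0 only when N > 0.407/0.00181 = 225.
Without the predator, N → K = 613. Since 613 > 225, the predator can invade and persist.

Threshold N = 225; K > 225, so yes, the predator persists.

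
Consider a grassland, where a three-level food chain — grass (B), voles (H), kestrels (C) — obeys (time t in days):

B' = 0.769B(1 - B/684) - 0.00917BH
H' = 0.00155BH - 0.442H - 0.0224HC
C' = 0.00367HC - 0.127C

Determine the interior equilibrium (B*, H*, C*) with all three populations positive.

B* ≈ 402, H* ≈ 34.6, C* ≈ 8.07

From dC/dt = 0: 0.00367H* = 0.127, so H* = 34.6.
From dB/dt = 0: 0.769(1 - B*/684) = 0.00917·34.6, giving B* = 684·(1 - 0.413) = 402.
From dH/dt = 0: 0.00155·402 - 0.442 = 0.0224C*, so C* = 0.181/0.0224 = 8.07.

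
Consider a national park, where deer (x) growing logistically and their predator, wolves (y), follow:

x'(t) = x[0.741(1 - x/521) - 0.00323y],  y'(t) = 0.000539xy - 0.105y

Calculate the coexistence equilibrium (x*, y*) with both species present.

From dy/dt = 0 with y > 0: 0.000539x* = 0.105, so x* = 195.
Substitute into dx/dt = 0: 0.741(1 - 195/521) = 0.00323y*.
The bracket is 0.626, giving y* = 0.464/0.00323 = 144.

x* ≈ 195, y* ≈ 144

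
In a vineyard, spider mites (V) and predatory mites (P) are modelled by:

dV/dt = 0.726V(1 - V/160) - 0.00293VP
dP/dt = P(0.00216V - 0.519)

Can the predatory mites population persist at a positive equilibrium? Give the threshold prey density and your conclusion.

Threshold V = 240; K < 240, so no, the predator goes extinct.

The predator equation gives dP/dt > 0 only when V > 0.519/0.00216 = 240.
Without the predator, V → K = 160. Since 160 < 240, the predator cannot invade.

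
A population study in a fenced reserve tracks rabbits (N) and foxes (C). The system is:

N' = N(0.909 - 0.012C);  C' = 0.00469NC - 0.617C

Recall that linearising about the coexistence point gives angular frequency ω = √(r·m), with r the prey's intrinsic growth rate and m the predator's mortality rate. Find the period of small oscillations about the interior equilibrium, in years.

Here r = 0.909 and m = 0.617, so r·m = 0.561.
ω = √0.561 = 0.749 per year, hence T = 2π/ω ≈ 8.39 years.

T ≈ 8.39 years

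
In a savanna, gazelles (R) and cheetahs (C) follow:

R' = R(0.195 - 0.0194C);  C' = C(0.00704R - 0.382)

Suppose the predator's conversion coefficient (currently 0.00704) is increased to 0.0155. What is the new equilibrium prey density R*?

At the interior fixed point, setting dC/dt = 0 with C > 0 fixes R* = (predator death rate)/(RC coefficient) — independent of the other coefficients.
With the change, R* = 0.382/0.0155 = 24.6; it falls from 54.3.

R* ≈ 24.6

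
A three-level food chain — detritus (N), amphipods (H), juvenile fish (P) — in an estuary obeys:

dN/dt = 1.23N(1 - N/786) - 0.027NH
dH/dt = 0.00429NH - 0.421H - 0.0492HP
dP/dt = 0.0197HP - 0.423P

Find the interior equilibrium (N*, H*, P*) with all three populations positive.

From dP/dt = 0: 0.0197H* = 0.423, so H* = 21.5.
From dN/dt = 0: 1.23(1 - N*/786) = 0.027·21.5, giving N* = 786·(1 - 0.471) = 416.
From dH/dt = 0: 0.00429·416 - 0.421 = 0.0492P*, so P* = 1.36/0.0492 = 27.7.

N* ≈ 416, H* ≈ 21.5, P* ≈ 27.7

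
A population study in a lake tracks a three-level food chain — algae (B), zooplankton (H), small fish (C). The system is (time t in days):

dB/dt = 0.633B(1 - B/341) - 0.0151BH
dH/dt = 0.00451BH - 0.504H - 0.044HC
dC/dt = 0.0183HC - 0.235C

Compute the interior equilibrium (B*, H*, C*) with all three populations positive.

B* ≈ 237, H* ≈ 12.8, C* ≈ 12.8

From dC/dt = 0: 0.0183H* = 0.235, so H* = 12.8.
From dB/dt = 0: 0.633(1 - B*/341) = 0.0151·12.8, giving B* = 341·(1 - 0.306) = 237.
From dH/dt = 0: 0.00451·237 - 0.504 = 0.044C*, so C* = 0.563/0.044 = 12.8.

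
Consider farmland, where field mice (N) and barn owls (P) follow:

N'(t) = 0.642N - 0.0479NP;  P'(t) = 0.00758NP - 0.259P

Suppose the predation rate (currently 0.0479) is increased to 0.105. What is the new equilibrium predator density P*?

P* ≈ 6.11

At the interior fixed point, setting dN/dt = 0 with N > 0 fixes P* = (prey growth rate)/(NP coefficient) — independent of the other coefficients.
With the change, P* = 0.642/0.105 = 6.11; it falls from 13.4.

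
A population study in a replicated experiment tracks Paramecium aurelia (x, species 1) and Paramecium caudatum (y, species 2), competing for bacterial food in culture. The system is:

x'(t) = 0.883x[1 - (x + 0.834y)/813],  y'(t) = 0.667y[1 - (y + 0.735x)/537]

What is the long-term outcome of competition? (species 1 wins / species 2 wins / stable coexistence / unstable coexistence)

Compare the nullcline intercepts: K1/α12 = 813/0.834 = 975 > K2 = 537; K2/α21 = 537/0.735 = 731 < K1 = 813.
Since the inequalities point opposite ways, species 1 can invade but species 2 cannot.

species 1 excludes species 2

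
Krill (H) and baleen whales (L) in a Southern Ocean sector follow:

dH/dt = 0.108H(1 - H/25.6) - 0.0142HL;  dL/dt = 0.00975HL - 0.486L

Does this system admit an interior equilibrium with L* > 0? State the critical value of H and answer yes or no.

The predator equation gives dL/dt > 0 only when H > 0.486/0.00975 = 49.8.
Without the predator, H → K = 25.6. Since 25.6 < 49.8, the predator cannot invade.

Threshold H = 49.8; K < 49.8, so no, the predator goes extinct.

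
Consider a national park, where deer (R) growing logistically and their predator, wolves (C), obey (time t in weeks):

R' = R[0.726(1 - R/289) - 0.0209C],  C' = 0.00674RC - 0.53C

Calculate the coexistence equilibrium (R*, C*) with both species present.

R* ≈ 78.6, C* ≈ 25.3

From dC/dt = 0 with C > 0: 0.00674R* = 0.53, so R* = 78.6.
Substitute into dR/dt = 0: 0.726(1 - 78.6/289) = 0.0209C*.
The bracket is 0.728, giving C* = 0.528/0.0209 = 25.3.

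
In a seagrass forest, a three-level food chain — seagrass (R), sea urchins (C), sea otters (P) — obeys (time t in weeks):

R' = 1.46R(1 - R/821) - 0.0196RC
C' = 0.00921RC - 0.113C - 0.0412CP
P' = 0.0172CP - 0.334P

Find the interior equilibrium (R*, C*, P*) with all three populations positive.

R* ≈ 607, C* ≈ 19.4, P* ≈ 133

From dP/dt = 0: 0.0172C* = 0.334, so C* = 19.4.
From dR/dt = 0: 1.46(1 - R*/821) = 0.0196·19.4, giving R* = 821·(1 - 0.261) = 607.
From dC/dt = 0: 0.00921·607 - 0.113 = 0.0412P*, so P* = 5.48/0.0412 = 133.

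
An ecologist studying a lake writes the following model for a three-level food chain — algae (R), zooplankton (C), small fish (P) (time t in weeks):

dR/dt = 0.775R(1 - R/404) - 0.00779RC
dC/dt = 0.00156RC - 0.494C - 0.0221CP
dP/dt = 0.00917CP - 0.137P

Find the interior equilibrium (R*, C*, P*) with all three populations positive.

R* ≈ 343, C* ≈ 14.9, P* ≈ 1.88

From dP/dt = 0: 0.00917C* = 0.137, so C* = 14.9.
From dR/dt = 0: 0.775(1 - R*/404) = 0.00779·14.9, giving R* = 404·(1 - 0.15) = 343.
From dC/dt = 0: 0.00156·343 - 0.494 = 0.0221P*, so P* = 0.0416/0.0221 = 1.88.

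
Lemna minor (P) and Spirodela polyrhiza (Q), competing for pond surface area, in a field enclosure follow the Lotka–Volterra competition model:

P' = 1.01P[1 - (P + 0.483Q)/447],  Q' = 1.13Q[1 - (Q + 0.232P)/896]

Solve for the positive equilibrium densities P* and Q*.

Setting both brackets to zero gives the nullclines P + 0.483Q = 447 and 0.232P + Q = 896.
Substituting Q = 896 - 0.232P into the first: P(1 - 0.483·0.232) = 447 - 0.483·896.
So P* = 14.2/0.888 = 16, and then Q* = 896 - 0.232·16 = 892.

P* ≈ 16, Q* ≈ 892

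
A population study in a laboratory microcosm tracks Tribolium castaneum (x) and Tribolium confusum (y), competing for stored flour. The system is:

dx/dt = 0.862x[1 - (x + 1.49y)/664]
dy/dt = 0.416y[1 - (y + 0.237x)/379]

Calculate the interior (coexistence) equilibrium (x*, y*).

x* ≈ 153, y* ≈ 343

Setting both brackets to zero gives the nullclines x + 1.49y = 664 and 0.237x + y = 379.
Substituting y = 379 - 0.237x into the first: x(1 - 1.49·0.237) = 664 - 1.49·379.
So x* = 99.3/0.647 = 153, and then y* = 379 - 0.237·153 = 343.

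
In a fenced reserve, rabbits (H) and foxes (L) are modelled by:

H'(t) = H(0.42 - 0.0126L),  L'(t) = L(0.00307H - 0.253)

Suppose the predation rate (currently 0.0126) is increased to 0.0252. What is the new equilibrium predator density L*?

At the interior fixed point, setting dH/dt = 0 with H > 0 fixes L* = (prey growth rate)/(HL coefficient) — independent of the other coefficients.
With the change, L* = 0.42/0.0252 = 16.7; it falls from 33.3.

L* ≈ 16.7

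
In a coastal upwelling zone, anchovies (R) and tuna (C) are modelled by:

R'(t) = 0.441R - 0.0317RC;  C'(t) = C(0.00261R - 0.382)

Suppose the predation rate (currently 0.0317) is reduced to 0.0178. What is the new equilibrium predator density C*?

At the interior fixed point, setting dR/dt = 0 with R > 0 fixes C* = (prey growth rate)/(RC coefficient) — independent of the other coefficients.
With the change, C* = 0.441/0.0178 = 24.8; it rises from 13.9.

C* ≈ 24.8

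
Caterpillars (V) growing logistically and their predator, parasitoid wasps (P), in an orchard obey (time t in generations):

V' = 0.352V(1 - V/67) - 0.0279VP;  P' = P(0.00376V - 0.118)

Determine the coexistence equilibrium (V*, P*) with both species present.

From dP/dt = 0 with P > 0: 0.00376V* = 0.118, so V* = 31.4.
Substitute into dV/dt = 0: 0.352(1 - 31.4/67) = 0.0279P*.
The bracket is 0.532, giving P* = 0.187/0.0279 = 6.71.

V* ≈ 31.4, P* ≈ 6.71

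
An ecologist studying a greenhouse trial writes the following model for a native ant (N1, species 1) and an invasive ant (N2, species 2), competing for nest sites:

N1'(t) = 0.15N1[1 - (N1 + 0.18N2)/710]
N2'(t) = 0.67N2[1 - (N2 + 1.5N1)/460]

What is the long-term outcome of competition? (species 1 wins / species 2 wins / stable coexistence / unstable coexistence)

species 1 excludes species 2

Compare the nullcline intercepts: K1/α12 = 710/0.18 = 3940 > K2 = 460; K2/α21 = 460/1.5 = 307 < K1 = 710.
Since the inequalities point opposite ways, species 1 can invade but species 2 cannot.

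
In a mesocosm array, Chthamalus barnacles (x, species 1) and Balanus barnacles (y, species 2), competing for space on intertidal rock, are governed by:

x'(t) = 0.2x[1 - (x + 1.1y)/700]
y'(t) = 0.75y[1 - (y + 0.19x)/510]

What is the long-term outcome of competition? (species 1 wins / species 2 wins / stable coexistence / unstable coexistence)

stable coexistence

Compare the nullcline intercepts: K1/α12 = 700/1.1 = 636 > K2 = 510; K2/α21 = 510/0.19 = 2680 > K1 = 700.
Since both inequalities hold, each species can invade when rare, so the interior equilibrium is stable.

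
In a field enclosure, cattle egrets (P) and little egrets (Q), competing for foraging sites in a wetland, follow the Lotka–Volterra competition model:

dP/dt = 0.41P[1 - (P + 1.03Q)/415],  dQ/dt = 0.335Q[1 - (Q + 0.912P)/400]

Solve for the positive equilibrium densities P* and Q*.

P* ≈ 49.5, Q* ≈ 355

Setting both brackets to zero gives the nullclines P + 1.03Q = 415 and 0.912P + Q = 400.
Substituting Q = 400 - 0.912P into the first: P(1 - 1.03·0.912) = 415 - 1.03·400.
So P* = 3/0.0606 = 49.5, and then Q* = 400 - 0.912·49.5 = 355.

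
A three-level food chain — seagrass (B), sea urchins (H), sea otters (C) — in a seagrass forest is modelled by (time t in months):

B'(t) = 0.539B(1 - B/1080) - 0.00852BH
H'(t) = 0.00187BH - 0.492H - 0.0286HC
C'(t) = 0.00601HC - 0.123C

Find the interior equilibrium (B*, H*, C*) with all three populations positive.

From dC/dt = 0: 0.00601H* = 0.123, so H* = 20.5.
From dB/dt = 0: 0.539(1 - B*/1080) = 0.00852·20.5, giving B* = 1080·(1 - 0.324) = 731.
From dH/dt = 0: 0.00187·731 - 0.492 = 0.0286C*, so C* = 0.874/0.0286 = 30.6.

B* ≈ 731, H* ≈ 20.5, C* ≈ 30.6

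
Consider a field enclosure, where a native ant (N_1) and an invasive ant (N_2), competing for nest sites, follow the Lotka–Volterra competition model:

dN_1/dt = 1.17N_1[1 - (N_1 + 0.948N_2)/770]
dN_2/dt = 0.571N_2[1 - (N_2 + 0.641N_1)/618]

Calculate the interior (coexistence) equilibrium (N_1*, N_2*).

N_1* ≈ 469, N_2* ≈ 317

Setting both brackets to zero gives the nullclines N_1 + 0.948N_2 = 770 and 0.641N_1 + N_2 = 618.
Substituting N_2 = 618 - 0.641N_1 into the first: N_1(1 - 0.948·0.641) = 770 - 0.948·618.
So N_1* = 184/0.392 = 469, and then N_2* = 618 - 0.641·469 = 317.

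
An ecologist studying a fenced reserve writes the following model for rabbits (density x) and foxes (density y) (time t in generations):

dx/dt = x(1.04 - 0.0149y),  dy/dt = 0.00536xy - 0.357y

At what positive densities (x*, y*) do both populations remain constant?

x* ≈ 66.6, y* ≈ 69.8

Set dy/dt = 0 with y > 0: 0.00536x - 0.357 = 0, so x* = 0.357/0.00536 = 66.6.
Set dx/dt = 0 with x > 0: 1.04 - 0.0149y = 0, so y* = 1.04/0.0149 = 69.8.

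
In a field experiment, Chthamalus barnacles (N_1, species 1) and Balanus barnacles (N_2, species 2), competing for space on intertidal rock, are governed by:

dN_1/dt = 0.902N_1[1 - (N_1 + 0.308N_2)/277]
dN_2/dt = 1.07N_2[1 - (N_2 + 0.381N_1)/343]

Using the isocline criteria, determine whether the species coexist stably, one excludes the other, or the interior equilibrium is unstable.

stable coexistence

Compare the nullcline intercepts: K1/α12 = 277/0.308 = 899 > K2 = 343; K2/α21 = 343/0.381 = 900 > K1 = 277.
Since both inequalities hold, each species can invade when rare, so the interior equilibrium is stable.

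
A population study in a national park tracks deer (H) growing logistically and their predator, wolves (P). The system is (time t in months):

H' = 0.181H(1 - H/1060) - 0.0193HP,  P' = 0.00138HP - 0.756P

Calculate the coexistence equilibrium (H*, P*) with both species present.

H* ≈ 548, P* ≈ 4.53

From dP/dt = 0 with P > 0: 0.00138H* = 0.756, so H* = 548.
Substitute into dH/dt = 0: 0.181(1 - 548/1060) = 0.0193P*.
The bracket is 0.483, giving P* = 0.0875/0.0193 = 4.53.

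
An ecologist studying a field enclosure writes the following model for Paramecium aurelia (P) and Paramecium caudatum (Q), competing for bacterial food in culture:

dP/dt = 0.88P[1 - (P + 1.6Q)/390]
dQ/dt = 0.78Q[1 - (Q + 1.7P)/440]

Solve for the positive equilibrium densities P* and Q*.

P* ≈ 183, Q* ≈ 130

Setting both brackets to zero gives the nullclines P + 1.6Q = 390 and 1.7P + Q = 440.
Substituting Q = 440 - 1.7P into the first: P(1 - 1.6·1.7) = 390 - 1.6·440.
So P* = -314/-1.72 = 183, and then Q* = 440 - 1.7·183 = 130.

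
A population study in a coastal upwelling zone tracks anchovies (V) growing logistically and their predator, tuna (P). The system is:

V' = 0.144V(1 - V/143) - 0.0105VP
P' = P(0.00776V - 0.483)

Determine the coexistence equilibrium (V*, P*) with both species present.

From dP/dt = 0 with P > 0: 0.00776V* = 0.483, so V* = 62.2.
Substitute into dV/dt = 0: 0.144(1 - 62.2/143) = 0.0105P*.
The bracket is 0.565, giving P* = 0.0813/0.0105 = 7.74.

V* ≈ 62.2, P* ≈ 7.74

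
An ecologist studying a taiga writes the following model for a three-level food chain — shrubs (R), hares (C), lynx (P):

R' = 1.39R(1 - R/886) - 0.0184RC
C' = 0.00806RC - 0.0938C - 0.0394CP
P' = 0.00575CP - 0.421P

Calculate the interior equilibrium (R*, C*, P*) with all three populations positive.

From dP/dt = 0: 0.00575C* = 0.421, so C* = 73.2.
From dR/dt = 0: 1.39(1 - R*/886) = 0.0184·73.2, giving R* = 886·(1 - 0.969) = 27.3.
From dC/dt = 0: 0.00806·27.3 - 0.0938 = 0.0394P*, so P* = 0.126/0.0394 = 3.2.

R* ≈ 27.3, C* ≈ 73.2, P* ≈ 3.2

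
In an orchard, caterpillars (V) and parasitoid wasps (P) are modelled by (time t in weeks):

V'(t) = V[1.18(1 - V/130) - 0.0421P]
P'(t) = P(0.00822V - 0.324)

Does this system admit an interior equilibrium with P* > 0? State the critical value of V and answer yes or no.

Threshold V = 39.4; K > 39.4, so yes, the predator persists.

The predator equation gives dP/dt > 0 only when V > 0.324/0.00822 = 39.4.
Without the predator, V → K = 130. Since 130 > 39.4, the predator can invade and persist.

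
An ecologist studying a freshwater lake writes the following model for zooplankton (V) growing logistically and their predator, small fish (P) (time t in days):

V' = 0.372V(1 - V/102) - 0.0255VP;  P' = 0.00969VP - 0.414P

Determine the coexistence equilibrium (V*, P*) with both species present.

From dP/dt = 0 with P > 0: 0.00969V* = 0.414, so V* = 42.7.
Substitute into dV/dt = 0: 0.372(1 - 42.7/102) = 0.0255P*.
The bracket is 0.581, giving P* = 0.216/0.0255 = 8.48.

V* ≈ 42.7, P* ≈ 8.48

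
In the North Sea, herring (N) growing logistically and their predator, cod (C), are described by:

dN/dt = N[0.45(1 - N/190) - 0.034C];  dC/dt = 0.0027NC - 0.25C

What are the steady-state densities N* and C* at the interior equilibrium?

N* ≈ 92.6, C* ≈ 6.79

From dC/dt = 0 with C > 0: 0.0027N* = 0.25, so N* = 92.6.
Substitute into dN/dt = 0: 0.45(1 - 92.6/190) = 0.034C*.
The bracket is 0.513, giving C* = 0.231/0.034 = 6.79.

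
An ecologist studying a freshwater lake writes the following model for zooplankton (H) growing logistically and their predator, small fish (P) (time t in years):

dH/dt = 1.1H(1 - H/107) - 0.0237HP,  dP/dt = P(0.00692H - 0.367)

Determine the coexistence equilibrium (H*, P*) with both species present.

H* ≈ 53, P* ≈ 23.4

From dP/dt = 0 with P > 0: 0.00692H* = 0.367, so H* = 53.
Substitute into dH/dt = 0: 1.1(1 - 53/107) = 0.0237P*.
The bracket is 0.504, giving P* = 0.555/0.0237 = 23.4.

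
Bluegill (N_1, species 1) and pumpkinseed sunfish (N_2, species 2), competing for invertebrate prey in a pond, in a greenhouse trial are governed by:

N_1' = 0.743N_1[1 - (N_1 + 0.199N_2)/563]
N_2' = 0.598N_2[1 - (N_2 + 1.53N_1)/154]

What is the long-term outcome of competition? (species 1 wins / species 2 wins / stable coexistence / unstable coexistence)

species 1 excludes species 2

Compare the nullcline intercepts: K1/α12 = 563/0.199 = 2830 > K2 = 154; K2/α21 = 154/1.53 = 101 < K1 = 563.
Since the inequalities point opposite ways, species 1 can invade but species 2 cannot.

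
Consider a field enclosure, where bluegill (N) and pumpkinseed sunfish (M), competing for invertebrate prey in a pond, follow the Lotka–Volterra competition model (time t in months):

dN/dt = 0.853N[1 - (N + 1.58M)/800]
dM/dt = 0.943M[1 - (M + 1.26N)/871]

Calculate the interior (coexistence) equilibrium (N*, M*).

Setting both brackets to zero gives the nullclines N + 1.58M = 800 and 1.26N + M = 871.
Substituting M = 871 - 1.26N into the first: N(1 - 1.58·1.26) = 800 - 1.58·871.
So N* = -576/-0.991 = 582, and then M* = 871 - 1.26·582 = 138.

N* ≈ 582, M* ≈ 138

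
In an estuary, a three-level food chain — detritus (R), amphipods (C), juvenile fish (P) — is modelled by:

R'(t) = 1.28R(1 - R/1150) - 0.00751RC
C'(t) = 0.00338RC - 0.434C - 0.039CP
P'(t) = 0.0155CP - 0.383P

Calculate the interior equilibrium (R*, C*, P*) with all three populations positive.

From dP/dt = 0: 0.0155C* = 0.383, so C* = 24.7.
From dR/dt = 0: 1.28(1 - R*/1150) = 0.00751·24.7, giving R* = 1150·(1 - 0.145) = 983.
From dC/dt = 0: 0.00338·983 - 0.434 = 0.039P*, so P* = 2.89/0.039 = 74.1.

R* ≈ 983, C* ≈ 24.7, P* ≈ 74.1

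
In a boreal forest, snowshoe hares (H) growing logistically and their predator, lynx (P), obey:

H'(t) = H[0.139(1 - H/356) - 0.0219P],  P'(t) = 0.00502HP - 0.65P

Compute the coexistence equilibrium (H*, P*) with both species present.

From dP/dt = 0 with P > 0: 0.00502H* = 0.65, so H* = 129.
Substitute into dH/dt = 0: 0.139(1 - 129/356) = 0.0219P*.
The bracket is 0.636, giving P* = 0.0884/0.0219 = 4.04.

H* ≈ 129, P* ≈ 4.04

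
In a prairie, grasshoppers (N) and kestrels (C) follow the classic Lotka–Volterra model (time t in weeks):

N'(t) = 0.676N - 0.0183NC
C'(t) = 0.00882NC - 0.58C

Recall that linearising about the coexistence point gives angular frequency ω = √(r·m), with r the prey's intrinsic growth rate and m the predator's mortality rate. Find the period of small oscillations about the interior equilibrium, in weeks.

T ≈ 10 weeks

Here r = 0.676 and m = 0.58, so r·m = 0.392.
ω = √0.392 = 0.626 per week, hence T = 2π/ω ≈ 10 weeks.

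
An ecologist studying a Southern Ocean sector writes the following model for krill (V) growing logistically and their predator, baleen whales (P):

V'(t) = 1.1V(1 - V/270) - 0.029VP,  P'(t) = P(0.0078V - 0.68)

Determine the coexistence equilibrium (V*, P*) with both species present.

V* ≈ 87.2, P* ≈ 25.7

From dP/dt = 0 with P > 0: 0.0078V* = 0.68, so V* = 87.2.
Substitute into dV/dt = 0: 1.1(1 - 87.2/270) = 0.029P*.
The bracket is 0.677, giving P* = 0.745/0.029 = 25.7.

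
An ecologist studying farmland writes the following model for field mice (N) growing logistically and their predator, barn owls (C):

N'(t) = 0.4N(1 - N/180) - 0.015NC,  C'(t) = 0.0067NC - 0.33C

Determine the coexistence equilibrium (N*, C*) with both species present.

From dC/dt = 0 with C > 0: 0.0067N* = 0.33, so N* = 49.3.
Substitute into dN/dt = 0: 0.4(1 - 49.3/180) = 0.015C*.
The bracket is 0.726, giving C* = 0.291/0.015 = 19.4.

N* ≈ 49.3, C* ≈ 19.4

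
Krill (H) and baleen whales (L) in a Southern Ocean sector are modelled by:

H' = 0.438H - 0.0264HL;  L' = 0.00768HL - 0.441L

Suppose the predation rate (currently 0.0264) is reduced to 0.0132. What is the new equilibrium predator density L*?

At the interior fixed point, setting dH/dt = 0 with H > 0 fixes L* = (prey growth rate)/(HL coefficient) — independent of the other coefficients.
With the change, L* = 0.438/0.0132 = 33.2; it rises from 16.6.

L* ≈ 33.2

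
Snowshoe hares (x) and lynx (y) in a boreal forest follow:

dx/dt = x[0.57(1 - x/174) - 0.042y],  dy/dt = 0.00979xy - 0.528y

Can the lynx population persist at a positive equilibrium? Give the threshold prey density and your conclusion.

The predator equation gives dy/dt > 0 only when x > 0.528/0.00979 = 53.9.
Without the predator, x → K = 174. Since 174 > 53.9, the predator can invade and persist.

Threshold x = 53.9; K > 53.9, so yes, the predator persists.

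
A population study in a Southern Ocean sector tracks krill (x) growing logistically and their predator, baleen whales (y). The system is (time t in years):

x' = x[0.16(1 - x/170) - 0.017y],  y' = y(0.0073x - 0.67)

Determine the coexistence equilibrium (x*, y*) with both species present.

x* ≈ 91.8, y* ≈ 4.33

From dy/dt = 0 with y > 0: 0.0073x* = 0.67, so x* = 91.8.
Substitute into dx/dt = 0: 0.16(1 - 91.8/170) = 0.017y*.
The bracket is 0.46, giving y* = 0.0736/0.017 = 4.33.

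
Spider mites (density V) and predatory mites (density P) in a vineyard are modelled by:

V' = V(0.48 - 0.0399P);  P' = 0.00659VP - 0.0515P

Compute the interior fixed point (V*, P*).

Set dP/dt = 0 with P > 0: 0.00659V - 0.0515 = 0, so V* = 0.0515/0.00659 = 7.81.
Set dV/dt = 0 with V > 0: 0.48 - 0.0399P = 0, so P* = 0.48/0.0399 = 12.

V* ≈ 7.81, P* ≈ 12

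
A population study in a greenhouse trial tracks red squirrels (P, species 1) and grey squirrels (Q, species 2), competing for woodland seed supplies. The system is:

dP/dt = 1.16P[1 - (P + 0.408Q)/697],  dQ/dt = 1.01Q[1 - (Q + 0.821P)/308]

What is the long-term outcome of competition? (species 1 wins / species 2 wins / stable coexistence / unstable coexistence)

Compare the nullcline intercepts: K1/α12 = 697/0.408 = 1710 > K2 = 308; K2/α21 = 308/0.821 = 375 < K1 = 697.
Since the inequalities point opposite ways, species 1 can invade but species 2 cannot.

species 1 excludes species 2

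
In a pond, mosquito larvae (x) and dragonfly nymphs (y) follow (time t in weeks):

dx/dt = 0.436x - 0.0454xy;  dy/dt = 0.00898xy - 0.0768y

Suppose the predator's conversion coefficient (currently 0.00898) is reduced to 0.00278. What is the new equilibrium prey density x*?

x* ≈ 27.6

At the interior fixed point, setting dy/dt = 0 with y > 0 fixes x* = (predator death rate)/(xy coefficient) — independent of the other coefficients.
With the change, x* = 0.0768/0.00278 = 27.6; it rises from 8.55.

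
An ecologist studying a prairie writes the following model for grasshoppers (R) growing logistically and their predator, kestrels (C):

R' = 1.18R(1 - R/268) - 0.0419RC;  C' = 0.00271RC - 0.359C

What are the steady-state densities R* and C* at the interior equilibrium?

R* ≈ 132, C* ≈ 14.2

From dC/dt = 0 with C > 0: 0.00271R* = 0.359, so R* = 132.
Substitute into dR/dt = 0: 1.18(1 - 132/268) = 0.0419C*.
The bracket is 0.506, giving C* = 0.597/0.0419 = 14.2.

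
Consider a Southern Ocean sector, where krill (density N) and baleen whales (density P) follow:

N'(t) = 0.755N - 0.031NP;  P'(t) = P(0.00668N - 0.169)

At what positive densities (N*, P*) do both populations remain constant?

N* ≈ 25.3, P* ≈ 24.4

Set dP/dt = 0 with P > 0: 0.00668N - 0.169 = 0, so N* = 0.169/0.00668 = 25.3.
Set dN/dt = 0 with N > 0: 0.755 - 0.031P = 0, so P* = 0.755/0.031 = 24.4.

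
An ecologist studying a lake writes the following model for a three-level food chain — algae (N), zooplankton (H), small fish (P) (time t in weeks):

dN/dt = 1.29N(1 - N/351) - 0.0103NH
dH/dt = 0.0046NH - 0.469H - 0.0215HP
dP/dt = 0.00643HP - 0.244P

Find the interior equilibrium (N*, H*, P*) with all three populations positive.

From dP/dt = 0: 0.00643H* = 0.244, so H* = 37.9.
From dN/dt = 0: 1.29(1 - N*/351) = 0.0103·37.9, giving N* = 351·(1 - 0.303) = 245.
From dH/dt = 0: 0.0046·245 - 0.469 = 0.0215P*, so P* = 0.656/0.0215 = 30.5.

N* ≈ 245, H* ≈ 37.9, P* ≈ 30.5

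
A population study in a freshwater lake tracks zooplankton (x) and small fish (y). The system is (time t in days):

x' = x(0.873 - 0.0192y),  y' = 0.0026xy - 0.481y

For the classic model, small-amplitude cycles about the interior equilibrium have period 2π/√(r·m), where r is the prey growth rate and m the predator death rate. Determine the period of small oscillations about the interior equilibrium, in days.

T ≈ 9.7 days

Here r = 0.873 and m = 0.481, so r·m = 0.42.
ω = √0.42 = 0.648 per day, hence T = 2π/ω ≈ 9.7 days.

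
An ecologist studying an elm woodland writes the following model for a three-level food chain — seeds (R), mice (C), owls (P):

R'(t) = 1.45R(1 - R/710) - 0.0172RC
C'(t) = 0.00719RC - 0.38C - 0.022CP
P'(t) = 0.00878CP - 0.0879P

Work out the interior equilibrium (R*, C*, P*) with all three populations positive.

R* ≈ 626, C* ≈ 10, P* ≈ 187

From dP/dt = 0: 0.00878C* = 0.0879, so C* = 10.
From dR/dt = 0: 1.45(1 - R*/710) = 0.0172·10, giving R* = 710·(1 - 0.119) = 626.
From dC/dt = 0: 0.00719·626 - 0.38 = 0.022P*, so P* = 4.12/0.022 = 187.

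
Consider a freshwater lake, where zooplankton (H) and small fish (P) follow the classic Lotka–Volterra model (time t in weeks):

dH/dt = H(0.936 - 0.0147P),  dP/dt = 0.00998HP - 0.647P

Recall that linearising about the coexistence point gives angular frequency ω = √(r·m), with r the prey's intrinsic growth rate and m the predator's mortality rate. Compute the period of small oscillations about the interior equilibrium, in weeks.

T ≈ 8.07 weeks

Here r = 0.936 and m = 0.647, so r·m = 0.606.
ω = √0.606 = 0.778 per week, hence T = 2π/ω ≈ 8.07 weeks.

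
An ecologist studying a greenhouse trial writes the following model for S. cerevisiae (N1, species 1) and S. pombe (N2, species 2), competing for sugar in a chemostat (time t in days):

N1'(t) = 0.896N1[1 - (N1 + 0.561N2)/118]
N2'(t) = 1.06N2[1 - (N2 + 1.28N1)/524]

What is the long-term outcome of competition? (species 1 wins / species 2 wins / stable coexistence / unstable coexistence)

Compare the nullcline intercepts: K1/α12 = 118/0.561 = 210 < K2 = 524; K2/α21 = 524/1.28 = 409 > K1 = 118.
Since the inequalities point opposite ways, species 2 can invade but species 1 cannot.

species 2 excludes species 1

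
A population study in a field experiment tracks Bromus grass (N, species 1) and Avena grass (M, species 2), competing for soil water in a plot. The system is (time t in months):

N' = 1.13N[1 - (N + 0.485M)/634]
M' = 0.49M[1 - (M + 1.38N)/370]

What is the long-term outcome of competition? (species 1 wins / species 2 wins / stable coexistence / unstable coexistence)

species 1 excludes species 2

Compare the nullcline intercepts: K1/α12 = 634/0.485 = 1310 > K2 = 370; K2/α21 = 370/1.38 = 268 < K1 = 634.
Since the inequalities point opposite ways, species 1 can invade but species 2 cannot.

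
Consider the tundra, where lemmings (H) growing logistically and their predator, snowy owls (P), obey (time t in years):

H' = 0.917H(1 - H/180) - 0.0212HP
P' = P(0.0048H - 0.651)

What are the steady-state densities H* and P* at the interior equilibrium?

From dP/dt = 0 with P > 0: 0.0048H* = 0.651, so H* = 136.
Substitute into dH/dt = 0: 0.917(1 - 136/180) = 0.0212P*.
The bracket is 0.247, giving P* = 0.226/0.0212 = 10.7.

H* ≈ 136, P* ≈ 10.7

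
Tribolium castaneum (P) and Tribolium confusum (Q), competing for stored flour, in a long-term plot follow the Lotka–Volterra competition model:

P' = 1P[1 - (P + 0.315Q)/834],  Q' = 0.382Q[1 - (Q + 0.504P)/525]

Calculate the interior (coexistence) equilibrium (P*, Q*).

P* ≈ 795, Q* ≈ 124

Setting both brackets to zero gives the nullclines P + 0.315Q = 834 and 0.504P + Q = 525.
Substituting Q = 525 - 0.504P into the first: P(1 - 0.315·0.504) = 834 - 0.315·525.
So P* = 669/0.841 = 795, and then Q* = 525 - 0.504·795 = 124.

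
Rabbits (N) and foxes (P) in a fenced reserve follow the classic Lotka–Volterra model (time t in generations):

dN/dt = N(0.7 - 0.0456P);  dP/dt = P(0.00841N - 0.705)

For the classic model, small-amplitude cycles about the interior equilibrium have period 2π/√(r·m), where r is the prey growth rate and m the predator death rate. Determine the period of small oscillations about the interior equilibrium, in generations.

T ≈ 8.94 generations

Here r = 0.7 and m = 0.705, so r·m = 0.493.
ω = √0.493 = 0.702 per generation, hence T = 2π/ω ≈ 8.94 generations.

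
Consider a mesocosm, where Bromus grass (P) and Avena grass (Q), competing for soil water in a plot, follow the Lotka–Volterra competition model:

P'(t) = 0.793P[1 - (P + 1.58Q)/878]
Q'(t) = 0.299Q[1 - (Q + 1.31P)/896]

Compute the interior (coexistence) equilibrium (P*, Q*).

P* ≈ 503, Q* ≈ 238

Setting both brackets to zero gives the nullclines P + 1.58Q = 878 and 1.31P + Q = 896.
Substituting Q = 896 - 1.31P into the first: P(1 - 1.58·1.31) = 878 - 1.58·896.
So P* = -538/-1.07 = 503, and then Q* = 896 - 1.31·503 = 238.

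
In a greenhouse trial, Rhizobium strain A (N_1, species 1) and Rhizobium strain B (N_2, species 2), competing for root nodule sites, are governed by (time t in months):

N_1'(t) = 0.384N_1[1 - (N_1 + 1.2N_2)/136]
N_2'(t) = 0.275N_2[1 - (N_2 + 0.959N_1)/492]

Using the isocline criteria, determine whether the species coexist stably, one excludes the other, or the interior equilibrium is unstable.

Compare the nullcline intercepts: K1/α12 = 136/1.2 = 113 < K2 = 492; K2/α21 = 492/0.959 = 513 > K1 = 136.
Since the inequalities point opposite ways, species 2 can invade but species 1 cannot.

species 2 excludes species 1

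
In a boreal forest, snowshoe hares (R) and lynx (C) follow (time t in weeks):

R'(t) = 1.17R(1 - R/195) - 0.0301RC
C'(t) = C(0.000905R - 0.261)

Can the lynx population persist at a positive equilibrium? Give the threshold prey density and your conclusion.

Threshold R = 288; K < 288, so no, the predator goes extinct.

The predator equation gives dC/dt > 0 only when R > 0.261/0.000905 = 288.
Without the predator, R → K = 195. Since 195 < 288, the predator cannot invade.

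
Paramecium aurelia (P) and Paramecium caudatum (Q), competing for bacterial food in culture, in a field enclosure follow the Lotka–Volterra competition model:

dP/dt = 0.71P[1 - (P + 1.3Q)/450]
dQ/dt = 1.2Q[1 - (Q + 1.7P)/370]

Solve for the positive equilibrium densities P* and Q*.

Setting both brackets to zero gives the nullclines P + 1.3Q = 450 and 1.7P + Q = 370.
Substituting Q = 370 - 1.7P into the first: P(1 - 1.3·1.7) = 450 - 1.3·370.
So P* = -31/-1.21 = 25.6, and then Q* = 370 - 1.7·25.6 = 326.

P* ≈ 25.6, Q* ≈ 326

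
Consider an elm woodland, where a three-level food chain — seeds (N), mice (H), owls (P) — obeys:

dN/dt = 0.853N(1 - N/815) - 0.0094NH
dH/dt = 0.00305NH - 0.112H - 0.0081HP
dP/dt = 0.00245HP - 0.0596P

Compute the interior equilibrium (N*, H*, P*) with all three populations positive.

From dP/dt = 0: 0.00245H* = 0.0596, so H* = 24.3.
From dN/dt = 0: 0.853(1 - N*/815) = 0.0094·24.3, giving N* = 815·(1 - 0.268) = 597.
From dH/dt = 0: 0.00305·597 - 0.112 = 0.0081P*, so P* = 1.71/0.0081 = 211.

N* ≈ 597, H* ≈ 24.3, P* ≈ 211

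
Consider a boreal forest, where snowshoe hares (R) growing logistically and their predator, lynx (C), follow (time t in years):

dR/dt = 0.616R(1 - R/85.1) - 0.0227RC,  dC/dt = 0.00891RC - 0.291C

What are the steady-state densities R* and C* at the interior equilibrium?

R* ≈ 32.7, C* ≈ 16.7

From dC/dt = 0 with C > 0: 0.00891R* = 0.291, so R* = 32.7.
Substitute into dR/dt = 0: 0.616(1 - 32.7/85.1) = 0.0227C*.
The bracket is 0.616, giving C* = 0.38/0.0227 = 16.7.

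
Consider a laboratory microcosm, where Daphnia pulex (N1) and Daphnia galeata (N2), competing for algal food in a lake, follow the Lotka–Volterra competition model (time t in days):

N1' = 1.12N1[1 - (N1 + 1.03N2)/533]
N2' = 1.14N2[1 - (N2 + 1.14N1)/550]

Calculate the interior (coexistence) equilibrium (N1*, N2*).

N1* ≈ 192, N2* ≈ 331

Setting both brackets to zero gives the nullclines N1 + 1.03N2 = 533 and 1.14N1 + N2 = 550.
Substituting N2 = 550 - 1.14N1 into the first: N1(1 - 1.03·1.14) = 533 - 1.03·550.
So N1* = -33.5/-0.174 = 192, and then N2* = 550 - 1.14·192 = 331.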